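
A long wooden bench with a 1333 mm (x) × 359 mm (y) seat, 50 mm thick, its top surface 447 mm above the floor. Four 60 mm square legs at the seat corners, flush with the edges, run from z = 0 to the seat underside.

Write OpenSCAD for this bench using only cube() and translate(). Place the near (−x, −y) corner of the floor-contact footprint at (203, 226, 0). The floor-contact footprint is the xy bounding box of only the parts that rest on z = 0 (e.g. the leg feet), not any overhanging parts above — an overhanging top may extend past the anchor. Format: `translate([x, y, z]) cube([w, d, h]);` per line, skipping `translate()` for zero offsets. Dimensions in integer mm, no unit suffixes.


translate([203, 226, 397]) cube([1333, 359, 50]);
translate([203, 226, 0]) cube([60, 60, 397]);
translate([203, 525, 0]) cube([60, 60, 397]);
translate([1476, 226, 0]) cube([60, 60, 397]);
translate([1476, 525, 0]) cube([60, 60, 397]);


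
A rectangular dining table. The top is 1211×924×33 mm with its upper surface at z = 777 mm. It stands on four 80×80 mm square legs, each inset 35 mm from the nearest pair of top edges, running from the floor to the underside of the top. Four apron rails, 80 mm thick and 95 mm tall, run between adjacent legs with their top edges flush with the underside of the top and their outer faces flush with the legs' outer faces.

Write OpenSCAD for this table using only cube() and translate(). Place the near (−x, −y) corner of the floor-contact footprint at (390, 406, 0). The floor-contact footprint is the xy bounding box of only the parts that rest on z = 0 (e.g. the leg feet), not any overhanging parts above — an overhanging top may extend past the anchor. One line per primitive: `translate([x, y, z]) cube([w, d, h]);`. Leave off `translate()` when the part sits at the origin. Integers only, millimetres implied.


translate([355, 371, 744]) cube([1211, 924, 33]);
translate([390, 406, 0]) cube([80, 80, 744]);
translate([1451, 406, 0]) cube([80, 80, 744]);
translate([390, 1180, 0]) cube([80, 80, 744]);
translate([1451, 1180, 0]) cube([80, 80, 744]);
translate([470, 406, 649]) cube([981, 80, 95]);
translate([470, 1180, 649]) cube([981, 80, 95]);
translate([390, 486, 649]) cube([80, 694, 95]);
translate([1451, 486, 649]) cube([80, 694, 95]);


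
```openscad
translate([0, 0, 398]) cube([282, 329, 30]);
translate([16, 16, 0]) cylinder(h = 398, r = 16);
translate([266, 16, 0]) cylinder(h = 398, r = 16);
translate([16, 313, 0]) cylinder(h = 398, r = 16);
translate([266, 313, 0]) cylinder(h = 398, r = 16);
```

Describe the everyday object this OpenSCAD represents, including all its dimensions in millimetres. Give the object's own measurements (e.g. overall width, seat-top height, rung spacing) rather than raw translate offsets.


A simple wooden stool: a rectangular seat 282 mm (x) by 329 mm (y), 30 mm thick, top face at z = 428 mm, on four round legs, each 32 mm in diameter. The legs rest on z = 0, each leg's axis is inset half a diameter from the nearest pair of seat edges (so the leg's bounding box is flush with the corner).


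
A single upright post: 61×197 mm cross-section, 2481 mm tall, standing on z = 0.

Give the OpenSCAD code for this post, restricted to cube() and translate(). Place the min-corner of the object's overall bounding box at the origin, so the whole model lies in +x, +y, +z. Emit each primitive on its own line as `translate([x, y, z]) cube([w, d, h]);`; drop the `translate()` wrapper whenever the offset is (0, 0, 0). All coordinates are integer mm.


cube([61, 197, 2481]);


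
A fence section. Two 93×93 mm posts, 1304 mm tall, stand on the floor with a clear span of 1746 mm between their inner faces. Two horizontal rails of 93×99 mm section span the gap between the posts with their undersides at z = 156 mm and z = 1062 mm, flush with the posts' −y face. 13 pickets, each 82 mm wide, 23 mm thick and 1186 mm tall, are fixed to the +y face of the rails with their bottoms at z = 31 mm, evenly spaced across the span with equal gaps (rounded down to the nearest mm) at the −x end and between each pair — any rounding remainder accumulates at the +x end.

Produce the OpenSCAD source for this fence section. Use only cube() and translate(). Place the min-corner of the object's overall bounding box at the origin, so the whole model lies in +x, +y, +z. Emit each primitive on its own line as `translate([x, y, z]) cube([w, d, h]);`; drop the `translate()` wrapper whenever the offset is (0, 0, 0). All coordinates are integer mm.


cube([93, 93, 1304]);
translate([1839, 0, 0]) cube([93, 93, 1304]);
translate([93, 0, 156]) cube([1746, 93, 99]);
translate([93, 0, 1062]) cube([1746, 93, 99]);
translate([141, 93, 31]) cube([82, 23, 1186]);
translate([271, 93, 31]) cube([82, 23, 1186]);
translate([401, 93, 31]) cube([82, 23, 1186]);
translate([531, 93, 31]) cube([82, 23, 1186]);
translate([661, 93, 31]) cube([82, 23, 1186]);
translate([791, 93, 31]) cube([82, 23, 1186]);
translate([921, 93, 31]) cube([82, 23, 1186]);
translate([1051, 93, 31]) cube([82, 23, 1186]);
translate([1181, 93, 31]) cube([82, 23, 1186]);
translate([1311, 93, 31]) cube([82, 23, 1186]);
translate([1441, 93, 31]) cube([82, 23, 1186]);
translate([1571, 93, 31]) cube([82, 23, 1186]);
translate([1701, 93, 31]) cube([82, 23, 1186]);


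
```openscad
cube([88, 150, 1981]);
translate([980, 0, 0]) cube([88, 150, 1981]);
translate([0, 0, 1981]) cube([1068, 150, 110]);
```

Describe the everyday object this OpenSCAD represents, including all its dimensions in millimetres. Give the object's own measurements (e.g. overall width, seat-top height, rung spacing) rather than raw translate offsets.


A door frame. The clear opening is 892 mm wide and 1981 mm high. Two 88 mm wide jambs, 150 mm deep, stand either side of the opening from the floor to the top of the opening. A 110 mm thick head sits across the top of both jambs, spanning the full outside width of the frame.


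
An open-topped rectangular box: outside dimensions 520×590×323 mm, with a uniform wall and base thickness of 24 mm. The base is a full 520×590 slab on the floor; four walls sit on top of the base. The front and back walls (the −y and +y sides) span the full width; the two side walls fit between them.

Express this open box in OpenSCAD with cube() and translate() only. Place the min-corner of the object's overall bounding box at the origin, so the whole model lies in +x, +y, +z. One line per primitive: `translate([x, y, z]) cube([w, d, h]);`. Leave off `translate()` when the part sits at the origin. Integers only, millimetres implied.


cube([520, 590, 24]);
translate([0, 0, 24]) cube([520, 24, 299]);
translate([0, 566, 24]) cube([520, 24, 299]);
translate([0, 24, 24]) cube([24, 542, 299]);
translate([496, 24, 24]) cube([24, 542, 299]);


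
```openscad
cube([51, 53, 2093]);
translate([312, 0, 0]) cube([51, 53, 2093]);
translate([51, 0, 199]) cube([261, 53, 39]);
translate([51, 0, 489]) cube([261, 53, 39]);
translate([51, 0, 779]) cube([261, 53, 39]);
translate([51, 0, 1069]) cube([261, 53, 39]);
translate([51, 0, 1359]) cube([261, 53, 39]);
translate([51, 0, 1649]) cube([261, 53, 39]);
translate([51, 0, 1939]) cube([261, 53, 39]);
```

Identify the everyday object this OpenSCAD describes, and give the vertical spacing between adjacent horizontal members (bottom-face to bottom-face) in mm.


A ladder. The rung spacing is 290 mm.

Two tall 51×53 posts with 7 short bars between them — a ladder. Adjacent rungs sit at z = 199 and z = 489, so the spacing is 489 − 199 = 290 mm.


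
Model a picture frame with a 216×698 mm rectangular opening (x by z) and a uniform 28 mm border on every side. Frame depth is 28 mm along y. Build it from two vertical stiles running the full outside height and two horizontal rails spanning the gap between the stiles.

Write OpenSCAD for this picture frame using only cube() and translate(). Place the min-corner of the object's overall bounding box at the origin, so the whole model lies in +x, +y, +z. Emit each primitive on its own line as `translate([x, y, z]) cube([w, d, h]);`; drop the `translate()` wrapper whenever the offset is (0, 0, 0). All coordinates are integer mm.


cube([28, 28, 754]);
translate([244, 0, 0]) cube([28, 28, 754]);
translate([28, 0, 0]) cube([216, 28, 28]);
translate([28, 0, 726]) cube([216, 28, 28]);


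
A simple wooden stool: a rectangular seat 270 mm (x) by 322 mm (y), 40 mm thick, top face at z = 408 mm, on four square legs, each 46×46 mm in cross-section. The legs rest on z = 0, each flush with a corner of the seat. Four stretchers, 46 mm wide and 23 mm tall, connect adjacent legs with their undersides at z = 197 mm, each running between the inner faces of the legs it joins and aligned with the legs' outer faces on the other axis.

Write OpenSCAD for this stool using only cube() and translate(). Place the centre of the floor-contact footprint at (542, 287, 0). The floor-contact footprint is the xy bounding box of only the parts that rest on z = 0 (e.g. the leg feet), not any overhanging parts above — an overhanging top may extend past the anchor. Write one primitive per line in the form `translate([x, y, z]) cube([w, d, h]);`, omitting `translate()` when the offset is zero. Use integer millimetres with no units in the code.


// leg_h = 408 - 40 = 368
// stretcher span = 270 - 2*46 = 178
translate([407, 126, 368]) cube([270, 322, 40]);
translate([407, 126, 0]) cube([46, 46, 368]);
translate([631, 126, 0]) cube([46, 46, 368]);
translate([407, 402, 0]) cube([46, 46, 368]);
translate([631, 402, 0]) cube([46, 46, 368]);
translate([453, 126, 197]) cube([178, 46, 23]);
translate([453, 402, 197]) cube([178, 46, 23]);
translate([407, 172, 197]) cube([46, 230, 23]);
translate([631, 172, 197]) cube([46, 230, 23]);


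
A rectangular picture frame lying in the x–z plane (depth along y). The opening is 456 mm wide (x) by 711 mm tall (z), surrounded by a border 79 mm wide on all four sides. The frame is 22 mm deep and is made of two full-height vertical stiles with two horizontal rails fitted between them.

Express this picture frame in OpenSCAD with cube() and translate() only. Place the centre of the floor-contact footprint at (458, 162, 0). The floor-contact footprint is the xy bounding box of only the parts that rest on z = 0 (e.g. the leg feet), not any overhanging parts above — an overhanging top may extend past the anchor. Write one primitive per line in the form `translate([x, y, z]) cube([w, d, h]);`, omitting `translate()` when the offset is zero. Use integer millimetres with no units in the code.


translate([151, 151, 0]) cube([79, 22, 869]);
translate([686, 151, 0]) cube([79, 22, 869]);
translate([230, 151, 0]) cube([456, 22, 79]);
translate([230, 151, 790]) cube([456, 22, 79]);


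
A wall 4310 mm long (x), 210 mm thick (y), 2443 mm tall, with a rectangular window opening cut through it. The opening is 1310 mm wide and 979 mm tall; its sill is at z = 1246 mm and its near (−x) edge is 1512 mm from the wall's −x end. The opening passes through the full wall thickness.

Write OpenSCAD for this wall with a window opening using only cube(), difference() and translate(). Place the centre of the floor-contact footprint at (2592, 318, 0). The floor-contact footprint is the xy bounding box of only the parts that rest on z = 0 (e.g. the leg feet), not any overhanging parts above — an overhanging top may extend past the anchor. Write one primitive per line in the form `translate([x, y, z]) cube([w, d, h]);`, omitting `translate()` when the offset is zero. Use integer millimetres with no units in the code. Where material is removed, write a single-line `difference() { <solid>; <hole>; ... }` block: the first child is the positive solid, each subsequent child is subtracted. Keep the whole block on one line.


difference() { translate([437, 213, 0]) cube([4310, 210, 2443]); translate([1949, 213, 1246]) cube([1310, 210, 979]); }


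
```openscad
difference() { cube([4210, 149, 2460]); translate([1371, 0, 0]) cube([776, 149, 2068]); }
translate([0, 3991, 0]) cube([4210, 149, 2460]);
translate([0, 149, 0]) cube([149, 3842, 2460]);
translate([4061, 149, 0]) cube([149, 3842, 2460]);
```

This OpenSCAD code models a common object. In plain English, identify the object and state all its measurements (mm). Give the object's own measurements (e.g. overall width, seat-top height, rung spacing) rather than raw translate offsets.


A single room: four walls, each 2460 mm tall and 149 mm thick, enclosing an outside footprint 4210×4140 mm (x × y), no floor or roof. The front and back walls (−y and +y sides) run the full x-width; the side walls fit between their inner faces. A door opening 776 mm wide and 2068 mm tall is cut through the front wall from the floor up, its −x edge 1371 mm from the wall's −x end.


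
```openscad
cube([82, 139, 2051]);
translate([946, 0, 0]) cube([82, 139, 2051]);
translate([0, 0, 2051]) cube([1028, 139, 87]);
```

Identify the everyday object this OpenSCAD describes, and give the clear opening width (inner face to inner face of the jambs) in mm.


A door frame. The clear opening width is 864 mm.

Two 2051 mm tall posts with a header on top — a door frame. The left jamb is 82 mm wide at x = 0; the right jamb starts at x = 946. The clear opening is 946 − 82 = 864 mm.


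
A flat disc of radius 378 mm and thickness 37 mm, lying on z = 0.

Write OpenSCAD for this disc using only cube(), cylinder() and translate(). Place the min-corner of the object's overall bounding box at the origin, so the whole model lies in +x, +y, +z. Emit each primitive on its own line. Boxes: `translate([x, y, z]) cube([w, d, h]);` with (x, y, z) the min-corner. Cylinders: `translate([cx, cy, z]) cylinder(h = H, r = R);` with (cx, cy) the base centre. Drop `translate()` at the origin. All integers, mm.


translate([378, 378, 0]) cylinder(h = 37, r = 378);


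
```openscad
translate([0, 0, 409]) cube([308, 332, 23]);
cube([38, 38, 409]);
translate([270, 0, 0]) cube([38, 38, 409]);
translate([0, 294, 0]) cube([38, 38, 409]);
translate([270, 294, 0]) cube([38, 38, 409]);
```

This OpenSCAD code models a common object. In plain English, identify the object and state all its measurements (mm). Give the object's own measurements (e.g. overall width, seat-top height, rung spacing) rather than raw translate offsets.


A four-legged stool. The seat is a 308×332×23 mm slab whose top surface is at z = 432 mm; four square legs, each 38×38 mm in cross-section, run from the floor (z = 0) to the underside of the seat, each flush with a corner of the seat.


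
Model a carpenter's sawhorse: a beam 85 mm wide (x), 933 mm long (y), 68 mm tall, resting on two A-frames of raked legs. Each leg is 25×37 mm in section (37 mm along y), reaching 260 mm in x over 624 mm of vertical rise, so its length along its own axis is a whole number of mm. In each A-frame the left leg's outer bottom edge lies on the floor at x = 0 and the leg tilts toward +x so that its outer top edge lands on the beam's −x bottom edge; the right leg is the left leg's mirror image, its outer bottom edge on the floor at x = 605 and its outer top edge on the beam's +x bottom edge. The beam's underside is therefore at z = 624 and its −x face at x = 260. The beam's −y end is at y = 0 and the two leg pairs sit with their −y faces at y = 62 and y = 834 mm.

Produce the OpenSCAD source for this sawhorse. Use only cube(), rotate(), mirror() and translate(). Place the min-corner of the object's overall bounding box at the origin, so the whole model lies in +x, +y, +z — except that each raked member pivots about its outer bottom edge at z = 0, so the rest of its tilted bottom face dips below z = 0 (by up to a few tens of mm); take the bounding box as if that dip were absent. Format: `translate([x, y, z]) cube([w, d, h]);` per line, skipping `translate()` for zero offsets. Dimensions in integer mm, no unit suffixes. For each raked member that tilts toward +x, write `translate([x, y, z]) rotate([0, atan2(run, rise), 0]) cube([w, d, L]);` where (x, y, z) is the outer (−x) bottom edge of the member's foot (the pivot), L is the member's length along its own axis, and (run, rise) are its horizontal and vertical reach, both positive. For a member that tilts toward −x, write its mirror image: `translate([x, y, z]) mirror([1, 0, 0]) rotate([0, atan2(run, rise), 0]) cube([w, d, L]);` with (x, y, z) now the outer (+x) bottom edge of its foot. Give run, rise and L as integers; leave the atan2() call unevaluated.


// leg length = √(260² + 624²) = 676
// right-leg outer foot x = 2·260 + 85 = 605
// beam min-corner = (260, 0, 624)
translate([260, 0, 624]) cube([85, 933, 68]);
translate([0, 62, 0]) rotate([0, atan2(260, 624), 0]) cube([25, 37, 676]);
translate([605, 62, 0]) mirror([1, 0, 0]) rotate([0, atan2(260, 624), 0]) cube([25, 37, 676]);
translate([0, 834, 0]) rotate([0, atan2(260, 624), 0]) cube([25, 37, 676]);
translate([605, 834, 0]) mirror([1, 0, 0]) rotate([0, atan2(260, 624), 0]) cube([25, 37, 676]);


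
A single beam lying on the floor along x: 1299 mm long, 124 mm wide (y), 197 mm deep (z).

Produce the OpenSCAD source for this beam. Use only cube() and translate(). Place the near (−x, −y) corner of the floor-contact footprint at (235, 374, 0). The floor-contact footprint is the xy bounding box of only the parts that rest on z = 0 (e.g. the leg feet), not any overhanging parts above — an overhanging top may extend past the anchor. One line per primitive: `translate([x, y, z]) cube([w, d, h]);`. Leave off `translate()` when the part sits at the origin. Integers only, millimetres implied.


translate([235, 374, 0]) cube([1299, 124, 197]);


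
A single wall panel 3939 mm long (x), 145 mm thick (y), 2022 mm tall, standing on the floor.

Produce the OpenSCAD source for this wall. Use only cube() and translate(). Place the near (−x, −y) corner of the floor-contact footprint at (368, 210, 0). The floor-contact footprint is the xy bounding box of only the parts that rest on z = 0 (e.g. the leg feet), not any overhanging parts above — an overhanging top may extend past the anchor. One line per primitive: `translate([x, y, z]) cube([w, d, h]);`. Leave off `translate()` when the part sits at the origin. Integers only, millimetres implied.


translate([368, 210, 0]) cube([3939, 145, 2022]);


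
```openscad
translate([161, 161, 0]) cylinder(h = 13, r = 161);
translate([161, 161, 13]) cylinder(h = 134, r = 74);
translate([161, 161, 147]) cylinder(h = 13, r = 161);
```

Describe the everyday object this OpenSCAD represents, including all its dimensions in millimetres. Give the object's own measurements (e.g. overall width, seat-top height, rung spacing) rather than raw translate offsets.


A spool: two coaxial disc flanges of radius 161 mm and thickness 13 mm, joined by a core cylinder of radius 74 mm and height 134 mm. The lower flange rests on z = 0 and the three cylinders share a vertical axis.


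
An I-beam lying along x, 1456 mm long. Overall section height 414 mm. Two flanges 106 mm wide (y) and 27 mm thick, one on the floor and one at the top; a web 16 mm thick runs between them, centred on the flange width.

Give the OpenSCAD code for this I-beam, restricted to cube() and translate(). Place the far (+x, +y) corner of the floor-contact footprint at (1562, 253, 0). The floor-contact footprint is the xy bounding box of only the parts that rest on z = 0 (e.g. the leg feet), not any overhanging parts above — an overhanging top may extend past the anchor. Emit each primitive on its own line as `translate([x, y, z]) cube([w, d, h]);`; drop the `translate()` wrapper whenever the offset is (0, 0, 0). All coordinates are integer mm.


translate([106, 147, 0]) cube([1456, 106, 27]);
translate([106, 192, 27]) cube([1456, 16, 360]);
translate([106, 147, 387]) cube([1456, 106, 27]);


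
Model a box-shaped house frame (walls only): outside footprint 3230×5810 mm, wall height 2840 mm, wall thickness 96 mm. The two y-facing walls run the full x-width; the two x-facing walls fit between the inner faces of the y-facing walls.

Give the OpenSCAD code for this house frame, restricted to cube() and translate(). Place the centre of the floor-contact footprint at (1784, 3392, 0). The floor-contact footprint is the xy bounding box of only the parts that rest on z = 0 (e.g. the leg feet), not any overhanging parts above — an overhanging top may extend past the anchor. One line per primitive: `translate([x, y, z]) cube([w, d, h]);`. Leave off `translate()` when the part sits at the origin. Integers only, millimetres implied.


translate([169, 487, 0]) cube([3230, 96, 2840]);
translate([169, 6201, 0]) cube([3230, 96, 2840]);
translate([169, 583, 0]) cube([96, 5618, 2840]);
translate([3303, 583, 0]) cube([96, 5618, 2840]);


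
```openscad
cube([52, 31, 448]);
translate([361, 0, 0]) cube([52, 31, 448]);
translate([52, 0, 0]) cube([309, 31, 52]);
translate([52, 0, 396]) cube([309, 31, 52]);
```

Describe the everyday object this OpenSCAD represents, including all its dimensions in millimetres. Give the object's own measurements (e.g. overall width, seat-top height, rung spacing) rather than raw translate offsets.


A rectangular picture frame lying in the x–z plane (depth along y). The opening is 309 mm wide (x) by 344 mm tall (z), surrounded by a border 52 mm wide on all four sides. The frame is 31 mm deep and is made of two full-height vertical stiles with two horizontal rails fitted between them.


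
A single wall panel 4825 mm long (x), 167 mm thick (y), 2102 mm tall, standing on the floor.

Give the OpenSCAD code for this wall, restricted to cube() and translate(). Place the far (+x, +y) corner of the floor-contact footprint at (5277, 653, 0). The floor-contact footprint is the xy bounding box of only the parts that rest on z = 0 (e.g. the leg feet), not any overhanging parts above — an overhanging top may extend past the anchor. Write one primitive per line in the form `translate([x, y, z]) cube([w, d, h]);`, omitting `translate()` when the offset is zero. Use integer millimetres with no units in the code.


translate([452, 486, 0]) cube([4825, 167, 2102]);


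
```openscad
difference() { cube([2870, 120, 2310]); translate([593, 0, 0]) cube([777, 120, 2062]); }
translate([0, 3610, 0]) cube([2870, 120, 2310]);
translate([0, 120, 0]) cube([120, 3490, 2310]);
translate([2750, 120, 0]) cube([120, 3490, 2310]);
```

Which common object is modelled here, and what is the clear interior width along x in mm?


A single room. The interior width is 2630 mm.

Four walls enclosing a rectangle with a door in the front wall — a room. Outside width 2870 minus two 120 mm walls gives 2630 mm.


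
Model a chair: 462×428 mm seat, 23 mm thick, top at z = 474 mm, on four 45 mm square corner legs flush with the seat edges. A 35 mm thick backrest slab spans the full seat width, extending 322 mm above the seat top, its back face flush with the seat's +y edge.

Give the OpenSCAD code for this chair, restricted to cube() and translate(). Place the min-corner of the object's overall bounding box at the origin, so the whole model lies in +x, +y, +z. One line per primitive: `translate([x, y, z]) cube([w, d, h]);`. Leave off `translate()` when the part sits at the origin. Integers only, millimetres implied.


translate([0, 0, 451]) cube([462, 428, 23]);
cube([45, 45, 451]);
translate([417, 0, 0]) cube([45, 45, 451]);
translate([0, 383, 0]) cube([45, 45, 451]);
translate([417, 383, 0]) cube([45, 45, 451]);
translate([0, 393, 474]) cube([462, 35, 322]);


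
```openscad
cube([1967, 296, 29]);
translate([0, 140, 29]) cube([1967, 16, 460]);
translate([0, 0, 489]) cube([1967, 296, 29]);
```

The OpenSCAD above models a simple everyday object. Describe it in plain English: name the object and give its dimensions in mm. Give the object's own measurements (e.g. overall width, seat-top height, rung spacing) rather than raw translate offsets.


An I-beam lying along x, 1967 mm long. Overall section height 518 mm. Two flanges 296 mm wide (y) and 29 mm thick, one on the floor and one at the top; a web 16 mm thick runs between them, centred on the flange width.


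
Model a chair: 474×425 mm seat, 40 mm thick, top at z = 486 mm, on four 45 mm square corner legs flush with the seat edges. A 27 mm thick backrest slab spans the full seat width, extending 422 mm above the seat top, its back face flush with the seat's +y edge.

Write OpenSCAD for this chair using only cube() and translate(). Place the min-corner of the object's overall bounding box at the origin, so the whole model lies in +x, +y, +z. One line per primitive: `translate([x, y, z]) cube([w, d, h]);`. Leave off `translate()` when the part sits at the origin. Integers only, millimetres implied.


translate([0, 0, 446]) cube([474, 425, 40]);
cube([45, 45, 446]);
translate([429, 0, 0]) cube([45, 45, 446]);
translate([0, 380, 0]) cube([45, 45, 446]);
translate([429, 380, 0]) cube([45, 45, 446]);
translate([0, 398, 486]) cube([474, 27, 422]);


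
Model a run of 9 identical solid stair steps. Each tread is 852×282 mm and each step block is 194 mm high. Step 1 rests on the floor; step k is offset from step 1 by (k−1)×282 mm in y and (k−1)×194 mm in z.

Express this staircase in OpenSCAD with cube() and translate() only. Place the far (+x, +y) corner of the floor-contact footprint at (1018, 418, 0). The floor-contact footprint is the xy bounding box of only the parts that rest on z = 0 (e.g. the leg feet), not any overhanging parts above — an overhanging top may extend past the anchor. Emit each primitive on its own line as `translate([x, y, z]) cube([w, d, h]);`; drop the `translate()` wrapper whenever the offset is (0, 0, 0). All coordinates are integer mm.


translate([166, 136, 0]) cube([852, 282, 194]);
translate([166, 418, 194]) cube([852, 282, 194]);
translate([166, 700, 388]) cube([852, 282, 194]);
translate([166, 982, 582]) cube([852, 282, 194]);
translate([166, 1264, 776]) cube([852, 282, 194]);
translate([166, 1546, 970]) cube([852, 282, 194]);
translate([166, 1828, 1164]) cube([852, 282, 194]);
translate([166, 2110, 1358]) cube([852, 282, 194]);
translate([166, 2392, 1552]) cube([852, 282, 194]);


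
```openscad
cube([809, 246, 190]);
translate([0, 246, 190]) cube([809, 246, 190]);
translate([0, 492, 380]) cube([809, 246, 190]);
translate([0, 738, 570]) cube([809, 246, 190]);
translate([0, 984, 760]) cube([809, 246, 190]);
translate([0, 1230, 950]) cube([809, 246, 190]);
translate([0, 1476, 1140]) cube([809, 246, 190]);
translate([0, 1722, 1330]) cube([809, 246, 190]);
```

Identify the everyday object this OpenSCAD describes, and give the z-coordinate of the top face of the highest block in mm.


A staircase. The total rise is 1520 mm.

8 identical blocks, each offset up and back from the previous — a staircase. Each step is 190 mm tall and there are 8 of them, so the total rise is 8 × 190 = 1520 mm.


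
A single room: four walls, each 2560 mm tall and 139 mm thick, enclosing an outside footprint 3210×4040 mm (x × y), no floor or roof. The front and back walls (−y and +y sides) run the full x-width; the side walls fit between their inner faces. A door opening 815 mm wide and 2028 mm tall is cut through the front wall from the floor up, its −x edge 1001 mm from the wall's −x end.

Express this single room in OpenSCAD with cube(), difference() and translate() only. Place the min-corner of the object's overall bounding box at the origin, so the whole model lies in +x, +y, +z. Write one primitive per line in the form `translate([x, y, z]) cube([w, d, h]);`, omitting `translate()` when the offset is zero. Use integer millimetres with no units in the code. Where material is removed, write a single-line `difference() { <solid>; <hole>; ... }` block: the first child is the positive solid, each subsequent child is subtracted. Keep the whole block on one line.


difference() { cube([3210, 139, 2560]); translate([1001, 0, 0]) cube([815, 139, 2028]); }
translate([0, 3901, 0]) cube([3210, 139, 2560]);
translate([0, 139, 0]) cube([139, 3762, 2560]);
translate([3071, 139, 0]) cube([139, 3762, 2560]);


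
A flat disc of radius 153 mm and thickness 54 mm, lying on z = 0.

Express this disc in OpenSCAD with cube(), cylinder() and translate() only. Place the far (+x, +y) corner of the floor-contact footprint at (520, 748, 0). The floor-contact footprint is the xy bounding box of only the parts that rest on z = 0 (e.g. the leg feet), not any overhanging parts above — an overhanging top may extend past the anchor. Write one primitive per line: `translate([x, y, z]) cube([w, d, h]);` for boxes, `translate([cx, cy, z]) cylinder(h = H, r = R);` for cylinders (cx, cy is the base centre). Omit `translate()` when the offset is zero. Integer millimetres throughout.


translate([367, 595, 0]) cylinder(h = 54, r = 153);


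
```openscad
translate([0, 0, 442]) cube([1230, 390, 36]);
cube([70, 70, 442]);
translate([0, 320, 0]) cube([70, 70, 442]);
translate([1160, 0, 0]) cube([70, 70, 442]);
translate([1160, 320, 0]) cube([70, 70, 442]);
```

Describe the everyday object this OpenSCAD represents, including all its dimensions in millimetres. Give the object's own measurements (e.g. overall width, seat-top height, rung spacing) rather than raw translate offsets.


A long wooden bench with a 1230 mm (x) × 390 mm (y) seat, 36 mm thick, its top surface 478 mm above the floor. Four 70 mm square legs at the seat corners, flush with the edges, run from z = 0 to the seat underside.


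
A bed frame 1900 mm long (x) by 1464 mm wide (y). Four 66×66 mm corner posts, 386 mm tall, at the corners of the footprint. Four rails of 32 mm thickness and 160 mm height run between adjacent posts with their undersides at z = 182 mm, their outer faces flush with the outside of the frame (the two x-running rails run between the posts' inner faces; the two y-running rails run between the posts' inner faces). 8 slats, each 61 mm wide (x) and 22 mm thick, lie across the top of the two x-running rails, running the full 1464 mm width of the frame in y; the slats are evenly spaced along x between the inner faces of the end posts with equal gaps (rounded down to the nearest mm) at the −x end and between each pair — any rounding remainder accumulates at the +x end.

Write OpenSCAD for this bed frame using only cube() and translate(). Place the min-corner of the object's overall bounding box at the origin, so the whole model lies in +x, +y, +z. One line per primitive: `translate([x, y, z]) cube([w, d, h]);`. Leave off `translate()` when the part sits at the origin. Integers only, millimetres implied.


// slat z = rail_z + rail_h = 182 + 160 = 342
// slat gap = ⌊(1768 − 8·61) / 9⌋ = 142
cube([66, 66, 386]);
translate([0, 1398, 0]) cube([66, 66, 386]);
translate([1834, 0, 0]) cube([66, 66, 386]);
translate([1834, 1398, 0]) cube([66, 66, 386]);
translate([66, 0, 182]) cube([1768, 32, 160]);
translate([66, 1432, 182]) cube([1768, 32, 160]);
translate([0, 66, 182]) cube([32, 1332, 160]);
translate([1868, 66, 182]) cube([32, 1332, 160]);
translate([208, 0, 342]) cube([61, 1464, 22]);
translate([411, 0, 342]) cube([61, 1464, 22]);
translate([614, 0, 342]) cube([61, 1464, 22]);
translate([817, 0, 342]) cube([61, 1464, 22]);
translate([1020, 0, 342]) cube([61, 1464, 22]);
translate([1223, 0, 342]) cube([61, 1464, 22]);
translate([1426, 0, 342]) cube([61, 1464, 22]);
translate([1629, 0, 342]) cube([61, 1464, 22]);


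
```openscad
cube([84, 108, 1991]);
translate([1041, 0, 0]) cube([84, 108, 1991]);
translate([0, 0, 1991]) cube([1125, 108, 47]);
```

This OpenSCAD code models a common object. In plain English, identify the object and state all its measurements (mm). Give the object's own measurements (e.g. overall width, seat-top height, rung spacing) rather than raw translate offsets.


A door frame. The clear opening is 957 mm wide and 1991 mm high. Two 84 mm wide jambs, 108 mm deep, stand either side of the opening from the floor to the top of the opening. A 47 mm thick head sits across the top of both jambs, spanning the full outside width of the frame.


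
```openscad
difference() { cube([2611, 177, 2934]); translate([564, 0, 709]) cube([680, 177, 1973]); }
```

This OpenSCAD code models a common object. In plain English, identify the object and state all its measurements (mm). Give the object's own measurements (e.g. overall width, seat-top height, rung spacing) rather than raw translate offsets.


A wall 2611 mm long (x), 177 mm thick (y), 2934 mm tall, with a rectangular window opening cut through it. The opening is 680 mm wide and 1973 mm tall; its sill is at z = 709 mm and its near (−x) edge is 564 mm from the wall's −x end. The opening passes through the full wall thickness.


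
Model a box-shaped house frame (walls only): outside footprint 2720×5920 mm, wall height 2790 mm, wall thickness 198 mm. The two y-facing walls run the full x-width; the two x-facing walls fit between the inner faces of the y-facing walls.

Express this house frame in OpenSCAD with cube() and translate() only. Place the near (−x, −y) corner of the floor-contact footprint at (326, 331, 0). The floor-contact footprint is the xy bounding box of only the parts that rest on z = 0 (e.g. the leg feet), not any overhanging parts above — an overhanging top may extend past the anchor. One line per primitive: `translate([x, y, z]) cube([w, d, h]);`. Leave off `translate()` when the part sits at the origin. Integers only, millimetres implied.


translate([326, 331, 0]) cube([2720, 198, 2790]);
translate([326, 6053, 0]) cube([2720, 198, 2790]);
translate([326, 529, 0]) cube([198, 5524, 2790]);
translate([2848, 529, 0]) cube([198, 5524, 2790]);


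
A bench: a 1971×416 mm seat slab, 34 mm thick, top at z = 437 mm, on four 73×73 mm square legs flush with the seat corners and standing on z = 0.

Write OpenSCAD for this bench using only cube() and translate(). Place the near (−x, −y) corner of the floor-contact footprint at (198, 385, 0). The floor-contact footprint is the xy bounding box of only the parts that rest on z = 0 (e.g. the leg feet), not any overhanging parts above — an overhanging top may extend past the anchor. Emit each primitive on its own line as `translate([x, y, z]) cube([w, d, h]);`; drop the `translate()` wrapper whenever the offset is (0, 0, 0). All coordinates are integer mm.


// leg_h = 437 − 34 = 403
translate([198, 385, 403]) cube([1971, 416, 34]);
translate([198, 385, 0]) cube([73, 73, 403]);
translate([198, 728, 0]) cube([73, 73, 403]);
translate([2096, 385, 0]) cube([73, 73, 403]);
translate([2096, 728, 0]) cube([73, 73, 403]);


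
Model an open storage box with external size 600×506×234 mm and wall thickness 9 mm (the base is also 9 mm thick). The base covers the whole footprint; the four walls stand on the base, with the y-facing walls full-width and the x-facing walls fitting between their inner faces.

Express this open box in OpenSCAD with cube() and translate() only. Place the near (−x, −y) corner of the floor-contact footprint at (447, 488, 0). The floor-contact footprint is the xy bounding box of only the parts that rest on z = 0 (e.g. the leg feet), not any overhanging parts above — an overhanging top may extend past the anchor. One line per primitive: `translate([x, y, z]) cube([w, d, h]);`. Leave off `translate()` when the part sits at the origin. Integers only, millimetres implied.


translate([447, 488, 0]) cube([600, 506, 9]);
translate([447, 488, 9]) cube([600, 9, 225]);
translate([447, 985, 9]) cube([600, 9, 225]);
translate([447, 497, 9]) cube([9, 488, 225]);
translate([1038, 497, 9]) cube([9, 488, 225]);


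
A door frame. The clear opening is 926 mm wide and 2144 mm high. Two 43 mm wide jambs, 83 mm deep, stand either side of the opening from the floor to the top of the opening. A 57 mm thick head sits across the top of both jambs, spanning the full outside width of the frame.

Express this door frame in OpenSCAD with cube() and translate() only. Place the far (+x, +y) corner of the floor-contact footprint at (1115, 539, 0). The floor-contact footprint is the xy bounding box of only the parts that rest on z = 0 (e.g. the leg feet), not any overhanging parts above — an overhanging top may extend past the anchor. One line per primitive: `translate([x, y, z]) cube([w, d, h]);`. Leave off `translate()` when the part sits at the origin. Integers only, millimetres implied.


translate([103, 456, 0]) cube([43, 83, 2144]);
translate([1072, 456, 0]) cube([43, 83, 2144]);
translate([103, 456, 2144]) cube([1012, 83, 57]);


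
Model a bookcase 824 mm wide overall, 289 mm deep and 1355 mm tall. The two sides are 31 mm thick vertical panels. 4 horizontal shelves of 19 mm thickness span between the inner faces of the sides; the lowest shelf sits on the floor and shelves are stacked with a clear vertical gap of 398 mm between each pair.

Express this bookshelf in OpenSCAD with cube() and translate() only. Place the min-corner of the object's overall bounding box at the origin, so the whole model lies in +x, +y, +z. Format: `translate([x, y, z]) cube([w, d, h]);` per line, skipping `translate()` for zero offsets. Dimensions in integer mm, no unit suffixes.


cube([31, 289, 1355]);
translate([793, 0, 0]) cube([31, 289, 1355]);
translate([31, 0, 0]) cube([762, 289, 19]);
translate([31, 0, 417]) cube([762, 289, 19]);
translate([31, 0, 834]) cube([762, 289, 19]);
translate([31, 0, 1251]) cube([762, 289, 19]);


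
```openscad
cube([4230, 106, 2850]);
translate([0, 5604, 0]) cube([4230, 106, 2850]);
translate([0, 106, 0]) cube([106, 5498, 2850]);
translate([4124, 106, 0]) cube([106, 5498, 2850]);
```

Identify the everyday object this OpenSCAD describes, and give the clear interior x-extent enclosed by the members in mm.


A house (or room) frame. The interior width is 4018 mm.

Four 2850 mm walls enclosing a rectangle with no floor or roof — a room or house frame. Outside width is 4230 mm and wall thickness is 106 mm, so the interior width is 4230 − 2 × 106 = 4018 mm.


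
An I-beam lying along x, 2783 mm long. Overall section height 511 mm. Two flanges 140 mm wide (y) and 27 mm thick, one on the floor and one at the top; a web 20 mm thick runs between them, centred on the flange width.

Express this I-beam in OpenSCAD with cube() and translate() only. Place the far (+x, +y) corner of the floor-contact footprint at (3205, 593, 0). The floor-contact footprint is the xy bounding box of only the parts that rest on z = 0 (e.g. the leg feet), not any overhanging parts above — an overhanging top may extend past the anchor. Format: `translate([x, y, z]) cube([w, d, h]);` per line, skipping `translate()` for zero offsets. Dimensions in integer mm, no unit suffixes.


translate([422, 453, 0]) cube([2783, 140, 27]);
translate([422, 513, 27]) cube([2783, 20, 457]);
translate([422, 453, 484]) cube([2783, 140, 27]);


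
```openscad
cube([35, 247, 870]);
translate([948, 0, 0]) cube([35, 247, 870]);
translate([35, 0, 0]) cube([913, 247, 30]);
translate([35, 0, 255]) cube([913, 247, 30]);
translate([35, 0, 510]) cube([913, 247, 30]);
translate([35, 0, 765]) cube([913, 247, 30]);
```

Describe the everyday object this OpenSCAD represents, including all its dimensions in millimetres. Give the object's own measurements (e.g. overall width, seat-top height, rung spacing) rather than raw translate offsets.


An open bookshelf. Two side panels, each 35 mm thick, 247 mm deep and 870 mm tall, stand 983 mm apart (outside-to-outside). Between them sit 4 shelves, each 30 mm thick and 247 mm deep, spanning the full gap between the sides. The bottom shelf rests on the floor (its underside at z = 0) and the clear gap between one shelf's top and the next shelf's underside is 225 mm.


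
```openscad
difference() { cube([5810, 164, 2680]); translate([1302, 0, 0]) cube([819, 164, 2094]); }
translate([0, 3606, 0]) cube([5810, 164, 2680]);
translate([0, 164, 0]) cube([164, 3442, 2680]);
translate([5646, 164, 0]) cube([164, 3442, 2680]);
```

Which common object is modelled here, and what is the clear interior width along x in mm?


A single room. The interior width is 5482 mm.

Four walls enclosing a rectangle with a door in the front wall — a room. Outside width 5810 minus two 164 mm walls gives 5482 mm.
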